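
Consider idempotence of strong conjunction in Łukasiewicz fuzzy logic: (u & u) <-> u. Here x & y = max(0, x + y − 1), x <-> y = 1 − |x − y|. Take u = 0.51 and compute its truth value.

u & u = max(0, 0.51 + 0.51 − 1) = max(0, 0.02) = 0.02
(u & u) <-> u = 1 − |0.02 − 0.51| = 1 − 0.49 = 0.51
(The value 0.51 < 1 shows this instance is not satisfied; fails in Ł∞ since a ⊗ a = max(0, 2a−1) ≠ a in general.)

0.51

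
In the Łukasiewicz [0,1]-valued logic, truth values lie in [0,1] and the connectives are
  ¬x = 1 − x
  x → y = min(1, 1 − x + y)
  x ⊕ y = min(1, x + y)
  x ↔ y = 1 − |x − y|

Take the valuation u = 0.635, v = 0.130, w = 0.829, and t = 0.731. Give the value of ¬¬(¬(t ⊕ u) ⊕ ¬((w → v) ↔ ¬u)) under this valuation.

0.064

t ⊕ u = min(1, 0.731 + 0.635) = min(1, 1.366) = 1.000
¬(t ⊕ u) = 1 − 1.000 = 0.000
w → v = min(1, 1 − 0.829 + 0.130) = min(1, 0.301) = 0.301
¬u = 1 − 0.635 = 0.365
(w → v) ↔ ¬u = 1 − |0.301 − 0.365| = 1 − 0.064 = 0.936
¬((w → v) ↔ ¬u) = 1 − 0.936 = 0.064
¬(t ⊕ u) ⊕ ¬((w → v) ↔ ¬u) = min(1, 0.000 + 0.064) = min(1, 0.064) = 0.064
¬(¬(t ⊕ u) ⊕ ¬((w → v) ↔ ¬u)) = 1 − 0.064 = 0.936
¬¬(¬(t ⊕ u) ⊕ ¬((w → v) ↔ ¬u)) = 1 − 0.936 = 0.064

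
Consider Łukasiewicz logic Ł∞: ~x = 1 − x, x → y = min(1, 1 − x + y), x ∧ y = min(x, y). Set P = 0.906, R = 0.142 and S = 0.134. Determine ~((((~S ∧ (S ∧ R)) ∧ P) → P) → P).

~S = 1 − 0.134 = 0.866
S ∧ R = min(0.134, 0.142) = 0.134
~S ∧ (S ∧ R) = min(0.866, 0.134) = 0.134
(~S ∧ (S ∧ R)) ∧ P = min(0.134, 0.906) = 0.134
((~S ∧ (S ∧ R)) ∧ P) → P = min(1, 1 − 0.134 + 0.906) = min(1, 1.772) = 1.000
(((~S ∧ (S ∧ R)) ∧ P) → P) → P = min(1, 1 − 1.000 + 0.906) = min(1, 0.906) = 0.906
~((((~S ∧ (S ∧ R)) ∧ P) → P) → P) = 1 − 0.906 = 0.094

0.094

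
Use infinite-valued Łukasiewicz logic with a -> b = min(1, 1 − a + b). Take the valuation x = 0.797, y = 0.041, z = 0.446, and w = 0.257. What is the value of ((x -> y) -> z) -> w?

0.257

x -> y = min(1, 1 − 0.797 + 0.041) = min(1, 0.244) = 0.244
(x -> y) -> z = min(1, 1 − 0.244 + 0.446) = min(1, 1.202) = 1.000
((x -> y) -> z) -> w = min(1, 1 − 1.000 + 0.257) = min(1, 0.257) = 0.257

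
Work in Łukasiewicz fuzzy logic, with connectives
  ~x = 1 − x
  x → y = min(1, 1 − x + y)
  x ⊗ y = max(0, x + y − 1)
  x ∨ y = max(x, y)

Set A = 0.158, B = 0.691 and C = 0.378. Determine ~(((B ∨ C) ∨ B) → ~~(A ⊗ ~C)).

0.691

B ∨ C = max(0.691, 0.378) = 0.691
(B ∨ C) ∨ B = max(0.691, 0.691) = 0.691
~C = 1 − 0.378 = 0.622
A ⊗ ~C = max(0, 0.158 + 0.622 − 1) = max(0, -0.220) = 0.000
~(A ⊗ ~C) = 1 − 0.000 = 1.000
~~(A ⊗ ~C) = 1 − 1.000 = 0.000
((B ∨ C) ∨ B) → ~~(A ⊗ ~C) = min(1, 1 − 0.691 + 0.000) = min(1, 0.309) = 0.309
~(((B ∨ C) ∨ B) → ~~(A ⊗ ~C)) = 1 − 0.309 = 0.691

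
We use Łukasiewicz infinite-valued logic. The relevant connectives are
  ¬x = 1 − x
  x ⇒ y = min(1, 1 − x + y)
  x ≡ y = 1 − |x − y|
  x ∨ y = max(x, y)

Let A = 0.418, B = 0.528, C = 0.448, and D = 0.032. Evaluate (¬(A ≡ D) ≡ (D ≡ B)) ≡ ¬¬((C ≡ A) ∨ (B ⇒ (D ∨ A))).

0.912

A ≡ D = 1 − |0.418 − 0.032| = 1 − 0.386 = 0.614
¬(A ≡ D) = 1 − 0.614 = 0.386
D ≡ B = 1 − |0.032 − 0.528| = 1 − 0.496 = 0.504
¬(A ≡ D) ≡ (D ≡ B) = 1 − |0.386 − 0.504| = 1 − 0.118 = 0.882
C ≡ A = 1 − |0.448 − 0.418| = 1 − 0.030 = 0.970
D ∨ A = max(0.032, 0.418) = 0.418
B ⇒ (D ∨ A) = min(1, 1 − 0.528 + 0.418) = min(1, 0.890) = 0.890
(C ≡ A) ∨ (B ⇒ (D ∨ A)) = max(0.970, 0.890) = 0.970
¬((C ≡ A) ∨ (B ⇒ (D ∨ A))) = 1 − 0.970 = 0.030
¬¬((C ≡ A) ∨ (B ⇒ (D ∨ A))) = 1 − 0.030 = 0.970
(¬(A ≡ D) ≡ (D ≡ B)) ≡ ¬¬((C ≡ A) ∨ (B ⇒ (D ∨ A))) = 1 − |0.882 − 0.970| = 1 − 0.088 = 0.912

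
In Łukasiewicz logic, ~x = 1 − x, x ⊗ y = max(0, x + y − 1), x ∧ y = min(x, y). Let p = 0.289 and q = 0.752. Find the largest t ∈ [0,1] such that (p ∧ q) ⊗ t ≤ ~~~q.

0.959

p ∧ q = min(0.289, 0.752) = 0.289
So the left factor is p ∧ q = 0.289.
~q = 1 − 0.752 = 0.248
~~q = 1 − 0.248 = 0.752
~~~q = 1 − 0.752 = 0.248
So the right-hand bound is ~~~q = 0.248.
The residuum of the Łukasiewicz t-norm gives the supremum: min(1, 1 − 0.289 + 0.248).
1 − 0.289 + 0.248 = 0.959, so t = min(1, 0.959) = 0.959.
Check: 0.289 ⊗ 0.959 = max(0, 0.248) = 0.248 ≤ 0.248.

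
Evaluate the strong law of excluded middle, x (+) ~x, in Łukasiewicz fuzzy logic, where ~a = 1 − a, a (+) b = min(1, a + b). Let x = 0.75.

~x = 1 − 0.75 = 0.25
x (+) ~x = min(1, 0.75 + 0.25) = min(1, 1.00) = 1.00
(As expected: always 1 in Ł∞ since a ⊕ (1−a) = 1.)

1.00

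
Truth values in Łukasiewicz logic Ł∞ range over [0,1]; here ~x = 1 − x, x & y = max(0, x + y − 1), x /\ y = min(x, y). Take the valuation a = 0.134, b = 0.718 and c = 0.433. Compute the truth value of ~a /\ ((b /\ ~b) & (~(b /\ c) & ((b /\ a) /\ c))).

~a = 1 − 0.134 = 0.866
~b = 1 − 0.718 = 0.282
b /\ ~b = min(0.718, 0.282) = 0.282
b /\ c = min(0.718, 0.433) = 0.433
~(b /\ c) = 1 − 0.433 = 0.567
b /\ a = min(0.718, 0.134) = 0.134
(b /\ a) /\ c = min(0.134, 0.433) = 0.134
~(b /\ c) & ((b /\ a) /\ c) = max(0, 0.567 + 0.134 − 1) = max(0, -0.299) = 0.000
(b /\ ~b) & (~(b /\ c) & ((b /\ a) /\ c)) = max(0, 0.282 + 0.000 − 1) = max(0, -0.718) = 0.000
~a /\ ((b /\ ~b) & (~(b /\ c) & ((b /\ a) /\ c))) = min(0.866, 0.000) = 0.000

0.000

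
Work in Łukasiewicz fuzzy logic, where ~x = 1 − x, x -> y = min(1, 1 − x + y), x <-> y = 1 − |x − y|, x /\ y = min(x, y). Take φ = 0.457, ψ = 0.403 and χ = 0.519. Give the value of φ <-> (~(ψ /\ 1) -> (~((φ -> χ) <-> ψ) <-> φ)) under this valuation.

0.457

ψ /\ 1 = min(0.403, 1.000) = 0.403
~(ψ /\ 1) = 1 − 0.403 = 0.597
φ -> χ = min(1, 1 − 0.457 + 0.519) = min(1, 1.062) = 1.000
(φ -> χ) <-> ψ = 1 − |1.000 − 0.403| = 1 − 0.597 = 0.403
~((φ -> χ) <-> ψ) = 1 − 0.403 = 0.597
~((φ -> χ) <-> ψ) <-> φ = 1 − |0.597 − 0.457| = 1 − 0.140 = 0.860
~(ψ /\ 1) -> (~((φ -> χ) <-> ψ) <-> φ) = min(1, 1 − 0.597 + 0.860) = min(1, 1.263) = 1.000
φ <-> (~(ψ /\ 1) -> (~((φ -> χ) <-> ψ) <-> φ)) = 1 − |0.457 − 1.000| = 1 − 0.543 = 0.457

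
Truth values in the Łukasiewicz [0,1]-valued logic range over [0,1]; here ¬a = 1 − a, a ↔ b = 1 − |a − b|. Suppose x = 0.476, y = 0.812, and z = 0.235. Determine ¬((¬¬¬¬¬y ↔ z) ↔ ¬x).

0.429

¬y = 1 − 0.812 = 0.188
¬¬y = 1 − 0.188 = 0.812
¬¬¬y = 1 − 0.812 = 0.188
¬¬¬¬y = 1 − 0.188 = 0.812
¬¬¬¬¬y = 1 − 0.812 = 0.188
¬¬¬¬¬y ↔ z = 1 − |0.188 − 0.235| = 1 − 0.047 = 0.953
¬x = 1 − 0.476 = 0.524
(¬¬¬¬¬y ↔ z) ↔ ¬x = 1 − |0.953 − 0.524| = 1 − 0.429 = 0.571
¬((¬¬¬¬¬y ↔ z) ↔ ¬x) = 1 − 0.571 = 0.429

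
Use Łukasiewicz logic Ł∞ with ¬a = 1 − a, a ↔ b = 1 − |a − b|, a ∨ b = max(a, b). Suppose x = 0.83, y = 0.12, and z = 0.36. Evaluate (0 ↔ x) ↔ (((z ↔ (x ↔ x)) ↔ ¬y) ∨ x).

0 ↔ x = 1 − |0.00 − 0.83| = 1 − 0.83 = 0.17
x ↔ x = 1 − |0.83 − 0.83| = 1 − 0.00 = 1.00
z ↔ (x ↔ x) = 1 − |0.36 − 1.00| = 1 − 0.64 = 0.36
¬y = 1 − 0.12 = 0.88
(z ↔ (x ↔ x)) ↔ ¬y = 1 − |0.36 − 0.88| = 1 − 0.52 = 0.48
((z ↔ (x ↔ x)) ↔ ¬y) ∨ x = max(0.48, 0.83) = 0.83
(0 ↔ x) ↔ (((z ↔ (x ↔ x)) ↔ ¬y) ∨ x) = 1 − |0.17 − 0.83| = 1 − 0.66 = 0.34

0.34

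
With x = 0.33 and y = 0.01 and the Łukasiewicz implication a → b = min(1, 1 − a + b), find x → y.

x → y = min(1, 1 − 0.33 + 0.01) = min(1, 0.68) = 0.68
For comparison, the Gödel implication (1 if a ≤ b else b) would give 0.01.

0.68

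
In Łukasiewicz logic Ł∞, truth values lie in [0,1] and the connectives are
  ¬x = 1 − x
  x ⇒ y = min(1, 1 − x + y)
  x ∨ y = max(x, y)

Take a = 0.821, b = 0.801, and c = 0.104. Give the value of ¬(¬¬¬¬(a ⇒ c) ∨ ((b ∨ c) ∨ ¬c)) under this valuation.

0.104

a ⇒ c = min(1, 1 − 0.821 + 0.104) = min(1, 0.283) = 0.283
¬(a ⇒ c) = 1 − 0.283 = 0.717
¬¬(a ⇒ c) = 1 − 0.717 = 0.283
¬¬¬(a ⇒ c) = 1 − 0.283 = 0.717
¬¬¬¬(a ⇒ c) = 1 − 0.717 = 0.283
b ∨ c = max(0.801, 0.104) = 0.801
¬c = 1 − 0.104 = 0.896
(b ∨ c) ∨ ¬c = max(0.801, 0.896) = 0.896
¬¬¬¬(a ⇒ c) ∨ ((b ∨ c) ∨ ¬c) = max(0.283, 0.896) = 0.896
¬(¬¬¬¬(a ⇒ c) ∨ ((b ∨ c) ∨ ¬c)) = 1 − 0.896 = 0.104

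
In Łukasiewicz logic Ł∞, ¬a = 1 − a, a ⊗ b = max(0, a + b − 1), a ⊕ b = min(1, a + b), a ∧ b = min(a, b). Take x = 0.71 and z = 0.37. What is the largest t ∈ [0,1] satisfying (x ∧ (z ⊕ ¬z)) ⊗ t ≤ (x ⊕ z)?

¬z = 1 − 0.37 = 0.63
z ⊕ ¬z = min(1, 0.37 + 0.63) = min(1, 1.00) = 1.00
x ∧ (z ⊕ ¬z) = min(0.71, 1.00) = 0.71
So the left factor is x ∧ (z ⊕ ¬z) = 0.71.
x ⊕ z = min(1, 0.71 + 0.37) = min(1, 1.08) = 1.00
So the right-hand bound is x ⊕ z = 1.00.
The residuum of the Łukasiewicz t-norm gives the supremum: min(1, 1 − 0.71 + 1.00).
1 − 0.71 + 1.00 = 1.29, so t = min(1, 1.29) = 1.00.
Check: 0.71 ⊗ 1.00 = max(0, 0.71) = 0.71 ≤ 1.00.

1.00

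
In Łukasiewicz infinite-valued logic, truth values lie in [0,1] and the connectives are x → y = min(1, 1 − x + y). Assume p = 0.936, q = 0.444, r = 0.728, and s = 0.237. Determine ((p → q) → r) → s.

0.237

p → q = min(1, 1 − 0.936 + 0.444) = min(1, 0.508) = 0.508
(p → q) → r = min(1, 1 − 0.508 + 0.728) = min(1, 1.220) = 1.000
((p → q) → r) → s = min(1, 1 − 1.000 + 0.237) = min(1, 0.237) = 0.237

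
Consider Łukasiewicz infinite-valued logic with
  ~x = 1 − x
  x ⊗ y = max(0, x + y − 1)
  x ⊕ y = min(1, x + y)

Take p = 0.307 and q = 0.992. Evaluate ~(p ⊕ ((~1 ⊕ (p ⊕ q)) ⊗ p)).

0.386

~1 = 1 − 1.000 = 0.000
p ⊕ q = min(1, 0.307 + 0.992) = min(1, 1.299) = 1.000
~1 ⊕ (p ⊕ q) = min(1, 0.000 + 1.000) = min(1, 1.000) = 1.000
(~1 ⊕ (p ⊕ q)) ⊗ p = max(0, 1.000 + 0.307 − 1) = max(0, 0.307) = 0.307
p ⊕ ((~1 ⊕ (p ⊕ q)) ⊗ p) = min(1, 0.307 + 0.307) = min(1, 0.614) = 0.614
~(p ⊕ ((~1 ⊕ (p ⊕ q)) ⊗ p)) = 1 − 0.614 = 0.386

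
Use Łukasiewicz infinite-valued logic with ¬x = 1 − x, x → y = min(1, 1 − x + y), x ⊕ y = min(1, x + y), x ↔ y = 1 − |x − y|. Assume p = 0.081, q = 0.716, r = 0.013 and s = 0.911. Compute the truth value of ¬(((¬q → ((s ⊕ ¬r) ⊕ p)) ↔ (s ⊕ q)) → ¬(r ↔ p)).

¬q = 1 − 0.716 = 0.284
¬r = 1 − 0.013 = 0.987
s ⊕ ¬r = min(1, 0.911 + 0.987) = min(1, 1.898) = 1.000
(s ⊕ ¬r) ⊕ p = min(1, 1.000 + 0.081) = min(1, 1.081) = 1.000
¬q → ((s ⊕ ¬r) ⊕ p) = min(1, 1 − 0.284 + 1.000) = min(1, 1.716) = 1.000
s ⊕ q = min(1, 0.911 + 0.716) = min(1, 1.627) = 1.000
(¬q → ((s ⊕ ¬r) ⊕ p)) ↔ (s ⊕ q) = 1 − |1.000 − 1.000| = 1 − 0.000 = 1.000
r ↔ p = 1 − |0.013 − 0.081| = 1 − 0.068 = 0.932
¬(r ↔ p) = 1 − 0.932 = 0.068
((¬q → ((s ⊕ ¬r) ⊕ p)) ↔ (s ⊕ q)) → ¬(r ↔ p) = min(1, 1 − 1.000 + 0.068) = min(1, 0.068) = 0.068
¬(((¬q → ((s ⊕ ¬r) ⊕ p)) ↔ (s ⊕ q)) → ¬(r ↔ p)) = 1 − 0.068 = 0.932

0.932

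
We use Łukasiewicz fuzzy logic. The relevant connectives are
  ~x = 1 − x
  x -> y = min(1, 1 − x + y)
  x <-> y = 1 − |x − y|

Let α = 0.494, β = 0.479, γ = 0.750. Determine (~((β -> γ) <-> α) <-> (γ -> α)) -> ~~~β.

β -> γ = min(1, 1 − 0.479 + 0.750) = min(1, 1.271) = 1.000
(β -> γ) <-> α = 1 − |1.000 − 0.494| = 1 − 0.506 = 0.494
~((β -> γ) <-> α) = 1 − 0.494 = 0.506
γ -> α = min(1, 1 − 0.750 + 0.494) = min(1, 0.744) = 0.744
~((β -> γ) <-> α) <-> (γ -> α) = 1 − |0.506 − 0.744| = 1 − 0.238 = 0.762
~β = 1 − 0.479 = 0.521
~~β = 1 − 0.521 = 0.479
~~~β = 1 − 0.479 = 0.521
(~((β -> γ) <-> α) <-> (γ -> α)) -> ~~~β = min(1, 1 − 0.762 + 0.521) = min(1, 0.759) = 0.759

0.759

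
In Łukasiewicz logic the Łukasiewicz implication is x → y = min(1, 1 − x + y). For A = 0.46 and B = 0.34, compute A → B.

A → B = min(1, 1 − 0.46 + 0.34) = min(1, 0.88) = 0.88
For comparison, the Gödel implication (1 if x ≤ y else y) would give 0.34.

0.88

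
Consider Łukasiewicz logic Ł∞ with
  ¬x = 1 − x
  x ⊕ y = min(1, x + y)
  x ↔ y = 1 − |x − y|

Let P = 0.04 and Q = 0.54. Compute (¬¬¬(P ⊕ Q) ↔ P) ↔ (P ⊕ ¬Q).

P ⊕ Q = min(1, 0.04 + 0.54) = min(1, 0.58) = 0.58
¬(P ⊕ Q) = 1 − 0.58 = 0.42
¬¬(P ⊕ Q) = 1 − 0.42 = 0.58
¬¬¬(P ⊕ Q) = 1 − 0.58 = 0.42
¬¬¬(P ⊕ Q) ↔ P = 1 − |0.42 − 0.04| = 1 − 0.38 = 0.62
¬Q = 1 − 0.54 = 0.46
P ⊕ ¬Q = min(1, 0.04 + 0.46) = min(1, 0.50) = 0.50
(¬¬¬(P ⊕ Q) ↔ P) ↔ (P ⊕ ¬Q) = 1 − |0.62 − 0.50| = 1 − 0.12 = 0.88

0.88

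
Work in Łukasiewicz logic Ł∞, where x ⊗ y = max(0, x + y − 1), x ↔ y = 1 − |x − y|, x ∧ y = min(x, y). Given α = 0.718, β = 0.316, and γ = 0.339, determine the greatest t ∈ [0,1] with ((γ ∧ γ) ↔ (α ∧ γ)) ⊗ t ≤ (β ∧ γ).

0.316

γ ∧ γ = min(0.339, 0.339) = 0.339
α ∧ γ = min(0.718, 0.339) = 0.339
(γ ∧ γ) ↔ (α ∧ γ) = 1 − |0.339 − 0.339| = 1 − 0.000 = 1.000
So the left factor is (γ ∧ γ) ↔ (α ∧ γ) = 1.000.
β ∧ γ = min(0.316, 0.339) = 0.316
So the right-hand bound is β ∧ γ = 0.316.
The residuum of the Łukasiewicz t-norm gives the supremum: min(1, 1 − 1.000 + 0.316).
1 − 1.000 + 0.316 = 0.316, so t = min(1, 0.316) = 0.316.
Check: 1.000 ⊗ 0.316 = max(0, 0.316) = 0.316 ≤ 0.316.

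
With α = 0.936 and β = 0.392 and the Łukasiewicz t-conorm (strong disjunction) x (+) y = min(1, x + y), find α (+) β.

1.000

α (+) β = min(1, 0.936 + 0.392) = min(1, 1.328) = 1.000
For comparison, the Gödel t-conorm max(x, y) would give 0.936.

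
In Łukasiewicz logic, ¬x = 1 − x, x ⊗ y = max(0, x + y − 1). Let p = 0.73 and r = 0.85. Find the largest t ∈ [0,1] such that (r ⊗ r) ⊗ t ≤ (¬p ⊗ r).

0.42

r ⊗ r = max(0, 0.85 + 0.85 − 1) = max(0, 0.70) = 0.70
So the left factor is r ⊗ r = 0.70.
¬p = 1 − 0.73 = 0.27
¬p ⊗ r = max(0, 0.27 + 0.85 − 1) = max(0, 0.12) = 0.12
So the right-hand bound is ¬p ⊗ r = 0.12.
The residuum of the Łukasiewicz t-norm gives the supremum: min(1, 1 − 0.70 + 0.12).
1 − 0.70 + 0.12 = 0.42, so t = min(1, 0.42) = 0.42.
Check: 0.70 ⊗ 0.42 = max(0, 0.12) = 0.12 ≤ 0.12.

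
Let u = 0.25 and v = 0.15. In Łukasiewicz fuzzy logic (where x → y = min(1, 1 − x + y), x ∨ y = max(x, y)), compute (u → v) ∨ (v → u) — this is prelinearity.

1.00

u → v = min(1, 1 − 0.25 + 0.15) = min(1, 0.90) = 0.90
v → u = min(1, 1 − 0.15 + 0.25) = min(1, 1.10) = 1.00
(u → v) ∨ (v → u) = max(0.90, 1.00) = 1.00
(As expected: a Ł∞-tautology — holds in every MV-chain.)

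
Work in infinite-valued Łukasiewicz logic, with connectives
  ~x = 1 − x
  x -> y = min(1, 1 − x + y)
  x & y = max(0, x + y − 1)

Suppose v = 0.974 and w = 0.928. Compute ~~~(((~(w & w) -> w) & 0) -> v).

0.000

w & w = max(0, 0.928 + 0.928 − 1) = max(0, 0.856) = 0.856
~(w & w) = 1 − 0.856 = 0.144
~(w & w) -> w = min(1, 1 − 0.144 + 0.928) = min(1, 1.784) = 1.000
(~(w & w) -> w) & 0 = max(0, 1.000 + 0.000 − 1) = max(0, 0.000) = 0.000
((~(w & w) -> w) & 0) -> v = min(1, 1 − 0.000 + 0.974) = min(1, 1.974) = 1.000
~(((~(w & w) -> w) & 0) -> v) = 1 − 1.000 = 0.000
~~(((~(w & w) -> w) & 0) -> v) = 1 − 0.000 = 1.000
~~~(((~(w & w) -> w) & 0) -> v) = 1 − 1.000 = 0.000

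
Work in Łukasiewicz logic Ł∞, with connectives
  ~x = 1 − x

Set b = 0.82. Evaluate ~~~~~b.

0.18

~b = 1 − 0.82 = 0.18
~~b = 1 − 0.18 = 0.82
~~~b = 1 − 0.82 = 0.18
~~~~b = 1 − 0.18 = 0.82
~~~~~b = 1 − 0.82 = 0.18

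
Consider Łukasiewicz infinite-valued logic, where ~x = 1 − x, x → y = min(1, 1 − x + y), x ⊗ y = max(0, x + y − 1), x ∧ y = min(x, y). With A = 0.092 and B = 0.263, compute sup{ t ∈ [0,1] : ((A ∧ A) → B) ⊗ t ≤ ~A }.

0.908

A ∧ A = min(0.092, 0.092) = 0.092
(A ∧ A) → B = min(1, 1 − 0.092 + 0.263) = min(1, 1.171) = 1.000
So the left factor is (A ∧ A) → B = 1.000.
~A = 1 − 0.092 = 0.908
So the right-hand bound is ~A = 0.908.
The residuum of the Łukasiewicz t-norm gives the supremum: min(1, 1 − 1.000 + 0.908).
1 − 1.000 + 0.908 = 0.908, so t = min(1, 0.908) = 0.908.
Check: 1.000 ⊗ 0.908 = max(0, 0.908) = 0.908 ≤ 0.908.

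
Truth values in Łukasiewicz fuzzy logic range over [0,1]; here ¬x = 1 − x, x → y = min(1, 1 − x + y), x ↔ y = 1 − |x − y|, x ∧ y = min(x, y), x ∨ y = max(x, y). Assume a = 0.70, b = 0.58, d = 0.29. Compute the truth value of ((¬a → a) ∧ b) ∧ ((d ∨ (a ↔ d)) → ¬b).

¬a = 1 − 0.70 = 0.30
¬a → a = min(1, 1 − 0.30 + 0.70) = min(1, 1.40) = 1.00
(¬a → a) ∧ b = min(1.00, 0.58) = 0.58
a ↔ d = 1 − |0.70 − 0.29| = 1 − 0.41 = 0.59
d ∨ (a ↔ d) = max(0.29, 0.59) = 0.59
¬b = 1 − 0.58 = 0.42
(d ∨ (a ↔ d)) → ¬b = min(1, 1 − 0.59 + 0.42) = min(1, 0.83) = 0.83
((¬a → a) ∧ b) ∧ ((d ∨ (a ↔ d)) → ¬b) = min(0.58, 0.83) = 0.58

0.58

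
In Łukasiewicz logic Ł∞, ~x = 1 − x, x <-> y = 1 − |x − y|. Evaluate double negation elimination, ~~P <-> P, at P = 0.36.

1.00

~P = 1 − 0.36 = 0.64
~~P = 1 − 0.64 = 0.36
~~P <-> P = 1 − |0.36 − 0.36| = 1 − 0.00 = 1.00
(As expected: always 1 in Ł∞ since negation is involutive.)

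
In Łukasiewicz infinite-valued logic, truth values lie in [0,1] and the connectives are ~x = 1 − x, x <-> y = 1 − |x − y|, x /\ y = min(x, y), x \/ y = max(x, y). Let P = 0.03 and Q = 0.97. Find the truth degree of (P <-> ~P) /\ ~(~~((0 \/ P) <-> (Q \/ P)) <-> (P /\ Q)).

~P = 1 − 0.03 = 0.97
P <-> ~P = 1 − |0.03 − 0.97| = 1 − 0.94 = 0.06
0 \/ P = max(0.00, 0.03) = 0.03
Q \/ P = max(0.97, 0.03) = 0.97
(0 \/ P) <-> (Q \/ P) = 1 − |0.03 − 0.97| = 1 − 0.94 = 0.06
~((0 \/ P) <-> (Q \/ P)) = 1 − 0.06 = 0.94
~~((0 \/ P) <-> (Q \/ P)) = 1 − 0.94 = 0.06
P /\ Q = min(0.03, 0.97) = 0.03
~~((0 \/ P) <-> (Q \/ P)) <-> (P /\ Q) = 1 − |0.06 − 0.03| = 1 − 0.03 = 0.97
~(~~((0 \/ P) <-> (Q \/ P)) <-> (P /\ Q)) = 1 − 0.97 = 0.03
(P <-> ~P) /\ ~(~~((0 \/ P) <-> (Q \/ P)) <-> (P /\ Q)) = min(0.06, 0.03) = 0.03

0.03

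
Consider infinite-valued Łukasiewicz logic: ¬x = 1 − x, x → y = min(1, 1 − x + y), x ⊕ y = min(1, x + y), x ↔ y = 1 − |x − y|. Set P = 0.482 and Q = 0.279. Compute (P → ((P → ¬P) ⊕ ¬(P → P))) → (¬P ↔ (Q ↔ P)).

¬P = 1 − 0.482 = 0.518
P → ¬P = min(1, 1 − 0.482 + 0.518) = min(1, 1.036) = 1.000
P → P = min(1, 1 − 0.482 + 0.482) = min(1, 1.000) = 1.000
¬(P → P) = 1 − 1.000 = 0.000
(P → ¬P) ⊕ ¬(P → P) = min(1, 1.000 + 0.000) = min(1, 1.000) = 1.000
P → ((P → ¬P) ⊕ ¬(P → P)) = min(1, 1 − 0.482 + 1.000) = min(1, 1.518) = 1.000
Q ↔ P = 1 − |0.279 − 0.482| = 1 − 0.203 = 0.797
¬P ↔ (Q ↔ P) = 1 − |0.518 − 0.797| = 1 − 0.279 = 0.721
(P → ((P → ¬P) ⊕ ¬(P → P))) → (¬P ↔ (Q ↔ P)) = min(1, 1 − 1.000 + 0.721) = min(1, 0.721) = 0.721

0.721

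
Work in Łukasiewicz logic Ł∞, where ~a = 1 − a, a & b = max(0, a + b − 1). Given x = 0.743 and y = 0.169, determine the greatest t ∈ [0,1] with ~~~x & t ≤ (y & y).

0.743

~x = 1 − 0.743 = 0.257
~~x = 1 − 0.257 = 0.743
~~~x = 1 − 0.743 = 0.257
So the left factor is ~~~x = 0.257.
y & y = max(0, 0.169 + 0.169 − 1) = max(0, -0.662) = 0.000
So the right-hand bound is y & y = 0.000.
The residuum of the Łukasiewicz t-norm gives the supremum: min(1, 1 − 0.257 + 0.000).
1 − 0.257 + 0.000 = 0.743, so t = min(1, 0.743) = 0.743.
Check: 0.257 & 0.743 = max(0, 0.000) = 0.000 ≤ 0.000.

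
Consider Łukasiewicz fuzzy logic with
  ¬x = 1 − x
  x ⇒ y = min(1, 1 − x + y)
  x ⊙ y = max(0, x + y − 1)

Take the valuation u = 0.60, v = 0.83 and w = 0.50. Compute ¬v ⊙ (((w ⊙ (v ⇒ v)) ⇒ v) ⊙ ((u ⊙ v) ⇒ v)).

0.17

¬v = 1 − 0.83 = 0.17
v ⇒ v = min(1, 1 − 0.83 + 0.83) = min(1, 1.00) = 1.00
w ⊙ (v ⇒ v) = max(0, 0.50 + 1.00 − 1) = max(0, 0.50) = 0.50
(w ⊙ (v ⇒ v)) ⇒ v = min(1, 1 − 0.50 + 0.83) = min(1, 1.33) = 1.00
u ⊙ v = max(0, 0.60 + 0.83 − 1) = max(0, 0.43) = 0.43
(u ⊙ v) ⇒ v = min(1, 1 − 0.43 + 0.83) = min(1, 1.40) = 1.00
((w ⊙ (v ⇒ v)) ⇒ v) ⊙ ((u ⊙ v) ⇒ v) = max(0, 1.00 + 1.00 − 1) = max(0, 1.00) = 1.00
¬v ⊙ (((w ⊙ (v ⇒ v)) ⇒ v) ⊙ ((u ⊙ v) ⇒ v)) = max(0, 0.17 + 1.00 − 1) = max(0, 0.17) = 0.17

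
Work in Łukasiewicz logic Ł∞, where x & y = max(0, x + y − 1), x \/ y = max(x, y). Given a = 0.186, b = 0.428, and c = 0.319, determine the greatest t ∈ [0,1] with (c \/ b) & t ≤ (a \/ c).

0.891

c \/ b = max(0.319, 0.428) = 0.428
So the left factor is c \/ b = 0.428.
a \/ c = max(0.186, 0.319) = 0.319
So the right-hand bound is a \/ c = 0.319.
The residuum of the Łukasiewicz t-norm gives the supremum: min(1, 1 − 0.428 + 0.319).
1 − 0.428 + 0.319 = 0.891, so t = min(1, 0.891) = 0.891.
Check: 0.428 & 0.891 = max(0, 0.319) = 0.319 ≤ 0.319.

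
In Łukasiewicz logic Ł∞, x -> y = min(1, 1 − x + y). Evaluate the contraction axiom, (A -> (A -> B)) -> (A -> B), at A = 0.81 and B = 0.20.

A -> B = min(1, 1 − 0.81 + 0.20) = min(1, 0.39) = 0.39
A -> (A -> B) = min(1, 1 − 0.81 + 0.39) = min(1, 0.58) = 0.58
(A -> (A -> B)) -> (A -> B) = min(1, 1 − 0.58 + 0.39) = min(1, 0.81) = 0.81
(The value 0.81 < 1 shows this instance is not satisfied; fails in Ł∞ (the t-norm is not idempotent).)

0.81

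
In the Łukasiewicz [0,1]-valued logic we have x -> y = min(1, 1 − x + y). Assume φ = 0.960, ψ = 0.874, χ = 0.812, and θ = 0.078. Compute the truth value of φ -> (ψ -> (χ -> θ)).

χ -> θ = min(1, 1 − 0.812 + 0.078) = min(1, 0.266) = 0.266
ψ -> (χ -> θ) = min(1, 1 − 0.874 + 0.266) = min(1, 0.392) = 0.392
φ -> (ψ -> (χ -> θ)) = min(1, 1 − 0.960 + 0.392) = min(1, 0.432) = 0.432

0.432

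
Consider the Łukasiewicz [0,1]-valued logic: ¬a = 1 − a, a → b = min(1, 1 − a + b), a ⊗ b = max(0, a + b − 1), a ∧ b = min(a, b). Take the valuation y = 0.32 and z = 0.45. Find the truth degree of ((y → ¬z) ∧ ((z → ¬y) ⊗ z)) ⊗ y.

¬z = 1 − 0.45 = 0.55
y → ¬z = min(1, 1 − 0.32 + 0.55) = min(1, 1.23) = 1.00
¬y = 1 − 0.32 = 0.68
z → ¬y = min(1, 1 − 0.45 + 0.68) = min(1, 1.23) = 1.00
(z → ¬y) ⊗ z = max(0, 1.00 + 0.45 − 1) = max(0, 0.45) = 0.45
(y → ¬z) ∧ ((z → ¬y) ⊗ z) = min(1.00, 0.45) = 0.45
((y → ¬z) ∧ ((z → ¬y) ⊗ z)) ⊗ y = max(0, 0.45 + 0.32 − 1) = max(0, -0.23) = 0.00

0.00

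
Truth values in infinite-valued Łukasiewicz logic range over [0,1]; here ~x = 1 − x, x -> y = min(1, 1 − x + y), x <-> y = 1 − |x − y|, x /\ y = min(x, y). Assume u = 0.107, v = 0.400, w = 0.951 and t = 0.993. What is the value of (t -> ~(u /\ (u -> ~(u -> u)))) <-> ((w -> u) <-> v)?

u -> u = min(1, 1 − 0.107 + 0.107) = min(1, 1.000) = 1.000
~(u -> u) = 1 − 1.000 = 0.000
u -> ~(u -> u) = min(1, 1 − 0.107 + 0.000) = min(1, 0.893) = 0.893
u /\ (u -> ~(u -> u)) = min(0.107, 0.893) = 0.107
~(u /\ (u -> ~(u -> u))) = 1 − 0.107 = 0.893
t -> ~(u /\ (u -> ~(u -> u))) = min(1, 1 − 0.993 + 0.893) = min(1, 0.900) = 0.900
w -> u = min(1, 1 − 0.951 + 0.107) = min(1, 0.156) = 0.156
(w -> u) <-> v = 1 − |0.156 − 0.400| = 1 − 0.244 = 0.756
(t -> ~(u /\ (u -> ~(u -> u)))) <-> ((w -> u) <-> v) = 1 − |0.900 − 0.756| = 1 − 0.144 = 0.856

0.856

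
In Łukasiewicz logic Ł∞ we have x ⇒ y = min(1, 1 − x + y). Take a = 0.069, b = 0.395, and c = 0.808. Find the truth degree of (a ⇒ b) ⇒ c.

0.808

a ⇒ b = min(1, 1 − 0.069 + 0.395) = min(1, 1.326) = 1.000
(a ⇒ b) ⇒ c = min(1, 1 − 1.000 + 0.808) = min(1, 0.808) = 0.808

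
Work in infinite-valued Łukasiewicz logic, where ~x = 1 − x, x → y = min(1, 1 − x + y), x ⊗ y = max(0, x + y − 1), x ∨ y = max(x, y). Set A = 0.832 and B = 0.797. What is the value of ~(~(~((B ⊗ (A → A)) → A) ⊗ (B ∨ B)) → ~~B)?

0.203

A → A = min(1, 1 − 0.832 + 0.832) = min(1, 1.000) = 1.000
B ⊗ (A → A) = max(0, 0.797 + 1.000 − 1) = max(0, 0.797) = 0.797
(B ⊗ (A → A)) → A = min(1, 1 − 0.797 + 0.832) = min(1, 1.035) = 1.000
~((B ⊗ (A → A)) → A) = 1 − 1.000 = 0.000
B ∨ B = max(0.797, 0.797) = 0.797
~((B ⊗ (A → A)) → A) ⊗ (B ∨ B) = max(0, 0.000 + 0.797 − 1) = max(0, -0.203) = 0.000
~(~((B ⊗ (A → A)) → A) ⊗ (B ∨ B)) = 1 − 0.000 = 1.000
~B = 1 − 0.797 = 0.203
~~B = 1 − 0.203 = 0.797
~(~((B ⊗ (A → A)) → A) ⊗ (B ∨ B)) → ~~B = min(1, 1 − 1.000 + 0.797) = min(1, 0.797) = 0.797
~(~(~((B ⊗ (A → A)) → A) ⊗ (B ∨ B)) → ~~B) = 1 − 0.797 = 0.203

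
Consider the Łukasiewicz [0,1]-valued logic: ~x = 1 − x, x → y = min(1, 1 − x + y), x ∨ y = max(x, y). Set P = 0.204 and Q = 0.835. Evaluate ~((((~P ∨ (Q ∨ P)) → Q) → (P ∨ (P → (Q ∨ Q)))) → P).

~P = 1 − 0.204 = 0.796
Q ∨ P = max(0.835, 0.204) = 0.835
~P ∨ (Q ∨ P) = max(0.796, 0.835) = 0.835
(~P ∨ (Q ∨ P)) → Q = min(1, 1 − 0.835 + 0.835) = min(1, 1.000) = 1.000
Q ∨ Q = max(0.835, 0.835) = 0.835
P → (Q ∨ Q) = min(1, 1 − 0.204 + 0.835) = min(1, 1.631) = 1.000
P ∨ (P → (Q ∨ Q)) = max(0.204, 1.000) = 1.000
((~P ∨ (Q ∨ P)) → Q) → (P ∨ (P → (Q ∨ Q))) = min(1, 1 − 1.000 + 1.000) = min(1, 1.000) = 1.000
(((~P ∨ (Q ∨ P)) → Q) → (P ∨ (P → (Q ∨ Q)))) → P = min(1, 1 − 1.000 + 0.204) = min(1, 0.204) = 0.204
~((((~P ∨ (Q ∨ P)) → Q) → (P ∨ (P → (Q ∨ Q)))) → P) = 1 − 0.204 = 0.796

0.796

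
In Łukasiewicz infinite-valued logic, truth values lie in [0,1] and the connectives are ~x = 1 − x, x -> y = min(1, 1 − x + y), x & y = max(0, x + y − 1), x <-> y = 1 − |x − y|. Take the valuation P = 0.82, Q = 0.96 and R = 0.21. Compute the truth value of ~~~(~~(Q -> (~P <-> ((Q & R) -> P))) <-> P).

~P = 1 − 0.82 = 0.18
Q & R = max(0, 0.96 + 0.21 − 1) = max(0, 0.17) = 0.17
(Q & R) -> P = min(1, 1 − 0.17 + 0.82) = min(1, 1.65) = 1.00
~P <-> ((Q & R) -> P) = 1 − |0.18 − 1.00| = 1 − 0.82 = 0.18
Q -> (~P <-> ((Q & R) -> P)) = min(1, 1 − 0.96 + 0.18) = min(1, 0.22) = 0.22
~(Q -> (~P <-> ((Q & R) -> P))) = 1 − 0.22 = 0.78
~~(Q -> (~P <-> ((Q & R) -> P))) = 1 − 0.78 = 0.22
~~(Q -> (~P <-> ((Q & R) -> P))) <-> P = 1 − |0.22 − 0.82| = 1 − 0.60 = 0.40
~(~~(Q -> (~P <-> ((Q & R) -> P))) <-> P) = 1 − 0.40 = 0.60
~~(~~(Q -> (~P <-> ((Q & R) -> P))) <-> P) = 1 − 0.60 = 0.40
~~~(~~(Q -> (~P <-> ((Q & R) -> P))) <-> P) = 1 − 0.40 = 0.60

0.60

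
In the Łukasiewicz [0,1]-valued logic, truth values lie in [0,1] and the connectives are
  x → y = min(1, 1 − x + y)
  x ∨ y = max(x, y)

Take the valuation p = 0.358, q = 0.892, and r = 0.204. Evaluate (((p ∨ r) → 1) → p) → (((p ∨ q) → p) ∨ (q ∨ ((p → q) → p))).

1.000

p ∨ r = max(0.358, 0.204) = 0.358
(p ∨ r) → 1 = min(1, 1 − 0.358 + 1.000) = min(1, 1.642) = 1.000
((p ∨ r) → 1) → p = min(1, 1 − 1.000 + 0.358) = min(1, 0.358) = 0.358
p ∨ q = max(0.358, 0.892) = 0.892
(p ∨ q) → p = min(1, 1 − 0.892 + 0.358) = min(1, 0.466) = 0.466
p → q = min(1, 1 − 0.358 + 0.892) = min(1, 1.534) = 1.000
(p → q) → p = min(1, 1 − 1.000 + 0.358) = min(1, 0.358) = 0.358
q ∨ ((p → q) → p) = max(0.892, 0.358) = 0.892
((p ∨ q) → p) ∨ (q ∨ ((p → q) → p)) = max(0.466, 0.892) = 0.892
(((p ∨ r) → 1) → p) → (((p ∨ q) → p) ∨ (q ∨ ((p → q) → p))) = min(1, 1 − 0.358 + 0.892) = min(1, 1.534) = 1.000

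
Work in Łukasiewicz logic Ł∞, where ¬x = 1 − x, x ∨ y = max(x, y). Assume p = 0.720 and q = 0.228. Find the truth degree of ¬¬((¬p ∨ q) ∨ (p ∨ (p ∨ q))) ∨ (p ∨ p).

0.720

¬p = 1 − 0.720 = 0.280
¬p ∨ q = max(0.280, 0.228) = 0.280
p ∨ q = max(0.720, 0.228) = 0.720
p ∨ (p ∨ q) = max(0.720, 0.720) = 0.720
(¬p ∨ q) ∨ (p ∨ (p ∨ q)) = max(0.280, 0.720) = 0.720
¬((¬p ∨ q) ∨ (p ∨ (p ∨ q))) = 1 − 0.720 = 0.280
¬¬((¬p ∨ q) ∨ (p ∨ (p ∨ q))) = 1 − 0.280 = 0.720
p ∨ p = max(0.720, 0.720) = 0.720
¬¬((¬p ∨ q) ∨ (p ∨ (p ∨ q))) ∨ (p ∨ p) = max(0.720, 0.720) = 0.720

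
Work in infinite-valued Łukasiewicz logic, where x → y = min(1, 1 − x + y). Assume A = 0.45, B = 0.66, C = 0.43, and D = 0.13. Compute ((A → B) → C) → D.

A → B = min(1, 1 − 0.45 + 0.66) = min(1, 1.21) = 1.00
(A → B) → C = min(1, 1 − 1.00 + 0.43) = min(1, 0.43) = 0.43
((A → B) → C) → D = min(1, 1 − 0.43 + 0.13) = min(1, 0.70) = 0.70

0.70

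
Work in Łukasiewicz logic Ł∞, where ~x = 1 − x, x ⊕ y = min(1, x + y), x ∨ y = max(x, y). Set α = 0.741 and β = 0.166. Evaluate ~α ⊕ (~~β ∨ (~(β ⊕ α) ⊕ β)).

0.518

~α = 1 − 0.741 = 0.259
~β = 1 − 0.166 = 0.834
~~β = 1 − 0.834 = 0.166
β ⊕ α = min(1, 0.166 + 0.741) = min(1, 0.907) = 0.907
~(β ⊕ α) = 1 − 0.907 = 0.093
~(β ⊕ α) ⊕ β = min(1, 0.093 + 0.166) = min(1, 0.259) = 0.259
~~β ∨ (~(β ⊕ α) ⊕ β) = max(0.166, 0.259) = 0.259
~α ⊕ (~~β ∨ (~(β ⊕ α) ⊕ β)) = min(1, 0.259 + 0.259) = min(1, 0.518) = 0.518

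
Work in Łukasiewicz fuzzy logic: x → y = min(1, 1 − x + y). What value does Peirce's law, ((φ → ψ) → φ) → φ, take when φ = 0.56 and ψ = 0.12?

φ → ψ = min(1, 1 − 0.56 + 0.12) = min(1, 0.56) = 0.56
(φ → ψ) → φ = min(1, 1 − 0.56 + 0.56) = min(1, 1.00) = 1.00
((φ → ψ) → φ) → φ = min(1, 1 − 1.00 + 0.56) = min(1, 0.56) = 0.56
(The value 0.56 < 1 shows this instance is not satisfied; not a Ł∞-tautology in general.)

0.56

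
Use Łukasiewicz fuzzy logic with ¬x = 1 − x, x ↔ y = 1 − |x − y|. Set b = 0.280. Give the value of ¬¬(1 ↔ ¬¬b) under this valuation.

0.280

¬b = 1 − 0.280 = 0.720
¬¬b = 1 − 0.720 = 0.280
1 ↔ ¬¬b = 1 − |1.000 − 0.280| = 1 − 0.720 = 0.280
¬(1 ↔ ¬¬b) = 1 − 0.280 = 0.720
¬¬(1 ↔ ¬¬b) = 1 − 0.720 = 0.280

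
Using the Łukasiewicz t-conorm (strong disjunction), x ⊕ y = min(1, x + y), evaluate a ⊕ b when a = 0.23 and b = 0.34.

a ⊕ b = min(1, 0.23 + 0.34) = min(1, 0.57) = 0.57
For comparison, the Gödel t-conorm max(x, y) would give 0.34.

0.57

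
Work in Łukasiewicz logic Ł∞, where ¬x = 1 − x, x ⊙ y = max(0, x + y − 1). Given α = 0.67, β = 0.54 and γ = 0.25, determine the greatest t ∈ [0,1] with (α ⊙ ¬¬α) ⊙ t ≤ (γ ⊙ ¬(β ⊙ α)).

¬α = 1 − 0.67 = 0.33
¬¬α = 1 − 0.33 = 0.67
α ⊙ ¬¬α = max(0, 0.67 + 0.67 − 1) = max(0, 0.34) = 0.34
So the left factor is α ⊙ ¬¬α = 0.34.
β ⊙ α = max(0, 0.54 + 0.67 − 1) = max(0, 0.21) = 0.21
¬(β ⊙ α) = 1 − 0.21 = 0.79
γ ⊙ ¬(β ⊙ α) = max(0, 0.25 + 0.79 − 1) = max(0, 0.04) = 0.04
So the right-hand bound is γ ⊙ ¬(β ⊙ α) = 0.04.
The residuum of the Łukasiewicz t-norm gives the supremum: min(1, 1 − 0.34 + 0.04).
1 − 0.34 + 0.04 = 0.70, so t = min(1, 0.70) = 0.70.
Check: 0.34 ⊙ 0.70 = max(0, 0.04) = 0.04 ≤ 0.04.

0.70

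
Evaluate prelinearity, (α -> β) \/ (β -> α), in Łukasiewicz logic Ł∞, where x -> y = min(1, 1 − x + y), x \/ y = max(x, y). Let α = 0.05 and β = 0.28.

1.00

α -> β = min(1, 1 − 0.05 + 0.28) = min(1, 1.23) = 1.00
β -> α = min(1, 1 − 0.28 + 0.05) = min(1, 0.77) = 0.77
(α -> β) \/ (β -> α) = max(1.00, 0.77) = 1.00
(As expected: a Ł∞-tautology — holds in every MV-chain.)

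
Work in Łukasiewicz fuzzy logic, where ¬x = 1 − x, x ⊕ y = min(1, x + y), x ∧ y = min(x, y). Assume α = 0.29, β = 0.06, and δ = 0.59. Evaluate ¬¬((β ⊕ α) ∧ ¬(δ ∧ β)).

0.35

β ⊕ α = min(1, 0.06 + 0.29) = min(1, 0.35) = 0.35
δ ∧ β = min(0.59, 0.06) = 0.06
¬(δ ∧ β) = 1 − 0.06 = 0.94
(β ⊕ α) ∧ ¬(δ ∧ β) = min(0.35, 0.94) = 0.35
¬((β ⊕ α) ∧ ¬(δ ∧ β)) = 1 − 0.35 = 0.65
¬¬((β ⊕ α) ∧ ¬(δ ∧ β)) = 1 − 0.65 = 0.35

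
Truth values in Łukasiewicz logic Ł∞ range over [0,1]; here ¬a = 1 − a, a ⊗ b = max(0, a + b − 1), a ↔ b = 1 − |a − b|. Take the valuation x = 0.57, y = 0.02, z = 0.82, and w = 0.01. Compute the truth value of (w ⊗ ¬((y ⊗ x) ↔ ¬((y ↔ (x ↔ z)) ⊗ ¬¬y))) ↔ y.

y ⊗ x = max(0, 0.02 + 0.57 − 1) = max(0, -0.41) = 0.00
x ↔ z = 1 − |0.57 − 0.82| = 1 − 0.25 = 0.75
y ↔ (x ↔ z) = 1 − |0.02 − 0.75| = 1 − 0.73 = 0.27
¬y = 1 − 0.02 = 0.98
¬¬y = 1 − 0.98 = 0.02
(y ↔ (x ↔ z)) ⊗ ¬¬y = max(0, 0.27 + 0.02 − 1) = max(0, -0.71) = 0.00
¬((y ↔ (x ↔ z)) ⊗ ¬¬y) = 1 − 0.00 = 1.00
(y ⊗ x) ↔ ¬((y ↔ (x ↔ z)) ⊗ ¬¬y) = 1 − |0.00 − 1.00| = 1 − 1.00 = 0.00
¬((y ⊗ x) ↔ ¬((y ↔ (x ↔ z)) ⊗ ¬¬y)) = 1 − 0.00 = 1.00
w ⊗ ¬((y ⊗ x) ↔ ¬((y ↔ (x ↔ z)) ⊗ ¬¬y)) = max(0, 0.01 + 1.00 − 1) = max(0, 0.01) = 0.01
(w ⊗ ¬((y ⊗ x) ↔ ¬((y ↔ (x ↔ z)) ⊗ ¬¬y))) ↔ y = 1 − |0.01 − 0.02| = 1 − 0.01 = 0.99

0.99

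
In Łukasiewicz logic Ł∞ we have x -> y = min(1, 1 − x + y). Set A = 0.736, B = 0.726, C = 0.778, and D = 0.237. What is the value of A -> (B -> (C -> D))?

0.997

C -> D = min(1, 1 − 0.778 + 0.237) = min(1, 0.459) = 0.459
B -> (C -> D) = min(1, 1 − 0.726 + 0.459) = min(1, 0.733) = 0.733
A -> (B -> (C -> D)) = min(1, 1 − 0.736 + 0.733) = min(1, 0.997) = 0.997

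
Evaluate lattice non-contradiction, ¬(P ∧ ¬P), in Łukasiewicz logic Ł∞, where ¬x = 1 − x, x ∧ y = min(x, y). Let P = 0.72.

0.72

¬P = 1 − 0.72 = 0.28
P ∧ ¬P = min(0.72, 0.28) = 0.28
¬(P ∧ ¬P) = 1 − 0.28 = 0.72
(The value 0.72 < 1 shows this instance is not satisfied; not a Ł∞-tautology — its value is 1 − min(a, 1−a).)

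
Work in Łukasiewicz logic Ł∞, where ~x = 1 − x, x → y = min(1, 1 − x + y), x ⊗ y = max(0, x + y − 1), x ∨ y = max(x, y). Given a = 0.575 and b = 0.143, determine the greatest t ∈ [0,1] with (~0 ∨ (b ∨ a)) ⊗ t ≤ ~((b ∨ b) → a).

0.000

~0 = 1 − 0.000 = 1.000
b ∨ a = max(0.143, 0.575) = 0.575
~0 ∨ (b ∨ a) = max(1.000, 0.575) = 1.000
So the left factor is ~0 ∨ (b ∨ a) = 1.000.
b ∨ b = max(0.143, 0.143) = 0.143
(b ∨ b) → a = min(1, 1 − 0.143 + 0.575) = min(1, 1.432) = 1.000
~((b ∨ b) → a) = 1 − 1.000 = 0.000
So the right-hand bound is ~((b ∨ b) → a) = 0.000.
The residuum of the Łukasiewicz t-norm gives the supremum: min(1, 1 − 1.000 + 0.000).
1 − 1.000 + 0.000 = 0.000, so t = min(1, 0.000) = 0.000.
Check: 1.000 ⊗ 0.000 = max(0, 0.000) = 0.000 ≤ 0.000.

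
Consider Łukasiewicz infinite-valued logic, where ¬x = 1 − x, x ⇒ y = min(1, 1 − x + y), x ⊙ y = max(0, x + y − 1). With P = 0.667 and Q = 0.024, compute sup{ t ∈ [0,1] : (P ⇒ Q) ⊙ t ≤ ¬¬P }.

P ⇒ Q = min(1, 1 − 0.667 + 0.024) = min(1, 0.357) = 0.357
So the left factor is P ⇒ Q = 0.357.
¬P = 1 − 0.667 = 0.333
¬¬P = 1 − 0.333 = 0.667
So the right-hand bound is ¬¬P = 0.667.
The residuum of the Łukasiewicz t-norm gives the supremum: min(1, 1 − 0.357 + 0.667).
1 − 0.357 + 0.667 = 1.310, so t = min(1, 1.310) = 1.000.
Check: 0.357 ⊙ 1.000 = max(0, 0.357) = 0.357 ≤ 0.667.

1.000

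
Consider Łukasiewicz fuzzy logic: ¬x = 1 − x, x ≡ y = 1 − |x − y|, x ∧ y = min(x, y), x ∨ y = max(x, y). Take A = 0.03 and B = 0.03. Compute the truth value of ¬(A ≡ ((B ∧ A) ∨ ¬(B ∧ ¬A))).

0.94

B ∧ A = min(0.03, 0.03) = 0.03
¬A = 1 − 0.03 = 0.97
B ∧ ¬A = min(0.03, 0.97) = 0.03
¬(B ∧ ¬A) = 1 − 0.03 = 0.97
(B ∧ A) ∨ ¬(B ∧ ¬A) = max(0.03, 0.97) = 0.97
A ≡ ((B ∧ A) ∨ ¬(B ∧ ¬A)) = 1 − |0.03 − 0.97| = 1 − 0.94 = 0.06
¬(A ≡ ((B ∧ A) ∨ ¬(B ∧ ¬A))) = 1 − 0.06 = 0.94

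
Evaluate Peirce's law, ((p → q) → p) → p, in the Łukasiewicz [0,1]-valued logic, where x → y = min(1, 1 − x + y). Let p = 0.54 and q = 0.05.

0.54

p → q = min(1, 1 − 0.54 + 0.05) = min(1, 0.51) = 0.51
(p → q) → p = min(1, 1 − 0.51 + 0.54) = min(1, 1.03) = 1.00
((p → q) → p) → p = min(1, 1 − 1.00 + 0.54) = min(1, 0.54) = 0.54
(The value 0.54 < 1 shows this instance is not satisfied; not a Ł∞-tautology in general.)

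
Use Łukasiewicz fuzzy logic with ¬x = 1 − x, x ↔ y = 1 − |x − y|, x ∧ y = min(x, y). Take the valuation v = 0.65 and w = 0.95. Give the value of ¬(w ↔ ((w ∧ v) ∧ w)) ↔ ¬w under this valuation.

w ∧ v = min(0.95, 0.65) = 0.65
(w ∧ v) ∧ w = min(0.65, 0.95) = 0.65
w ↔ ((w ∧ v) ∧ w) = 1 − |0.95 − 0.65| = 1 − 0.30 = 0.70
¬(w ↔ ((w ∧ v) ∧ w)) = 1 − 0.70 = 0.30
¬w = 1 − 0.95 = 0.05
¬(w ↔ ((w ∧ v) ∧ w)) ↔ ¬w = 1 − |0.30 − 0.05| = 1 − 0.25 = 0.75

0.75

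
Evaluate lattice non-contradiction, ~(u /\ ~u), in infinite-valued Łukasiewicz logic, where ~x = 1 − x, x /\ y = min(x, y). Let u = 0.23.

~u = 1 − 0.23 = 0.77
u /\ ~u = min(0.23, 0.77) = 0.23
~(u /\ ~u) = 1 − 0.23 = 0.77
(The value 0.77 < 1 shows this instance is not satisfied; not a Ł∞-tautology — its value is 1 − min(a, 1−a).)

0.77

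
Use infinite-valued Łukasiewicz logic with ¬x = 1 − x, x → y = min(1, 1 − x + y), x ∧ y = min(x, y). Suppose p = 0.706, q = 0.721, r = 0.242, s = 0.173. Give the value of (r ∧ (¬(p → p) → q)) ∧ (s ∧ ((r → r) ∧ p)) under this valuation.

0.173

p → p = min(1, 1 − 0.706 + 0.706) = min(1, 1.000) = 1.000
¬(p → p) = 1 − 1.000 = 0.000
¬(p → p) → q = min(1, 1 − 0.000 + 0.721) = min(1, 1.721) = 1.000
r ∧ (¬(p → p) → q) = min(0.242, 1.000) = 0.242
r → r = min(1, 1 − 0.242 + 0.242) = min(1, 1.000) = 1.000
(r → r) ∧ p = min(1.000, 0.706) = 0.706
s ∧ ((r → r) ∧ p) = min(0.173, 0.706) = 0.173
(r ∧ (¬(p → p) → q)) ∧ (s ∧ ((r → r) ∧ p)) = min(0.242, 0.173) = 0.173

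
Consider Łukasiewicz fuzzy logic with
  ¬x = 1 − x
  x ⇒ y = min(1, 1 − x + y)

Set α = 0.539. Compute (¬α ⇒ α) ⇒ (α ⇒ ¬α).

¬α = 1 − 0.539 = 0.461
¬α ⇒ α = min(1, 1 − 0.461 + 0.539) = min(1, 1.078) = 1.000
α ⇒ ¬α = min(1, 1 − 0.539 + 0.461) = min(1, 0.922) = 0.922
(¬α ⇒ α) ⇒ (α ⇒ ¬α) = min(1, 1 − 1.000 + 0.922) = min(1, 0.922) = 0.922

0.922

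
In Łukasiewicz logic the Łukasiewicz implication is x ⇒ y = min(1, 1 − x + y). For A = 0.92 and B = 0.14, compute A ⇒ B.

A ⇒ B = min(1, 1 − 0.92 + 0.14) = min(1, 0.22) = 0.22
For comparison, the Gödel implication (1 if x ≤ y else y) would give 0.14.

0.22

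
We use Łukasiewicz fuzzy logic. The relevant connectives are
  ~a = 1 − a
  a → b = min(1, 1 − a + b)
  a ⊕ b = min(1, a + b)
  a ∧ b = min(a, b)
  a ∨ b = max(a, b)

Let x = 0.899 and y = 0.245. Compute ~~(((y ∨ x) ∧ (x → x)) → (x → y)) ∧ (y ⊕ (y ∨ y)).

0.447

y ∨ x = max(0.245, 0.899) = 0.899
x → x = min(1, 1 − 0.899 + 0.899) = min(1, 1.000) = 1.000
(y ∨ x) ∧ (x → x) = min(0.899, 1.000) = 0.899
x → y = min(1, 1 − 0.899 + 0.245) = min(1, 0.346) = 0.346
((y ∨ x) ∧ (x → x)) → (x → y) = min(1, 1 − 0.899 + 0.346) = min(1, 0.447) = 0.447
~(((y ∨ x) ∧ (x → x)) → (x → y)) = 1 − 0.447 = 0.553
~~(((y ∨ x) ∧ (x → x)) → (x → y)) = 1 − 0.553 = 0.447
y ∨ y = max(0.245, 0.245) = 0.245
y ⊕ (y ∨ y) = min(1, 0.245 + 0.245) = min(1, 0.490) = 0.490
~~(((y ∨ x) ∧ (x → x)) → (x → y)) ∧ (y ⊕ (y ∨ y)) = min(0.447, 0.490) = 0.447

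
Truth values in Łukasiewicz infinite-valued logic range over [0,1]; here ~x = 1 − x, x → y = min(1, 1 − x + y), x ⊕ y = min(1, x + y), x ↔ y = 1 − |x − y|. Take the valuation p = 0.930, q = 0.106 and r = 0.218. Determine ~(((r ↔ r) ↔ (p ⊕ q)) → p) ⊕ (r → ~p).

0.922

r ↔ r = 1 − |0.218 − 0.218| = 1 − 0.000 = 1.000
p ⊕ q = min(1, 0.930 + 0.106) = min(1, 1.036) = 1.000
(r ↔ r) ↔ (p ⊕ q) = 1 − |1.000 − 1.000| = 1 − 0.000 = 1.000
((r ↔ r) ↔ (p ⊕ q)) → p = min(1, 1 − 1.000 + 0.930) = min(1, 0.930) = 0.930
~(((r ↔ r) ↔ (p ⊕ q)) → p) = 1 − 0.930 = 0.070
~p = 1 − 0.930 = 0.070
r → ~p = min(1, 1 − 0.218 + 0.070) = min(1, 0.852) = 0.852
~(((r ↔ r) ↔ (p ⊕ q)) → p) ⊕ (r → ~p) = min(1, 0.070 + 0.852) = min(1, 0.922) = 0.922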